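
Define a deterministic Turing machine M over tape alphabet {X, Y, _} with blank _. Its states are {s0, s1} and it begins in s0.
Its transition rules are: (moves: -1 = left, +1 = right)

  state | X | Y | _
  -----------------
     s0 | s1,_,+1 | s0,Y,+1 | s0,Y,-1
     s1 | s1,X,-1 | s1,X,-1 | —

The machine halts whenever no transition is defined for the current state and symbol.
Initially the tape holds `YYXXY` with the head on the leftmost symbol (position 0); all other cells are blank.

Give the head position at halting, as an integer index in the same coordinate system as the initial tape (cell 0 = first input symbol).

s0 | [Y]YXXY   read Y → write Y, move +1, go to s0
s0 | Y[Y]XXY   read Y → write Y, move +1, go to s0
s0 | YY[X]XY   read X → write _, move +1, go to s1
s1 | YY_[X]Y   read X → write X, move -1, go to s1
s1 | YY[_]XY
At halt the head is at cell 2.

2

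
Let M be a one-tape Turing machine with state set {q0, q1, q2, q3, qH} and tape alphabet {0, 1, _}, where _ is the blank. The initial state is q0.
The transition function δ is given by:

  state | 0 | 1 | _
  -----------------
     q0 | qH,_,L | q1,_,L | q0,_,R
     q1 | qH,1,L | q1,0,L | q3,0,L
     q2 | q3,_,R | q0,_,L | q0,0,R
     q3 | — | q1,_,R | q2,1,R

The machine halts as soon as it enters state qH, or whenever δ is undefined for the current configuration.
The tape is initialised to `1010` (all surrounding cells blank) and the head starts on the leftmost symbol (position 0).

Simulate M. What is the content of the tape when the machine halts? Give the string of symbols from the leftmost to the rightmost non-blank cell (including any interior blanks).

1_1__1

q0 | __[1]010   read 1 → write _, move L, go to q1
q1 | _[_]_010   read _ → write 0, move L, go to q3
q3 | [_]0_010   read _ → write 1, move R, go to q2
q2 | 1[0]_010   read 0 → write _, move R, go to q3
q3 | 1_[_]010   read _ → write 1, move R, go to q2
q2 | 1_1[0]10   read 0 → write _, move R, go to q3
q3 | 1_1_[1]0   read 1 → write _, move R, go to q1
q1 | 1_1__[0]   read 0 → write 1, move L, go to qH
qH | 1_1_[_]1
The non-blank tape span at halt is 1_1__1.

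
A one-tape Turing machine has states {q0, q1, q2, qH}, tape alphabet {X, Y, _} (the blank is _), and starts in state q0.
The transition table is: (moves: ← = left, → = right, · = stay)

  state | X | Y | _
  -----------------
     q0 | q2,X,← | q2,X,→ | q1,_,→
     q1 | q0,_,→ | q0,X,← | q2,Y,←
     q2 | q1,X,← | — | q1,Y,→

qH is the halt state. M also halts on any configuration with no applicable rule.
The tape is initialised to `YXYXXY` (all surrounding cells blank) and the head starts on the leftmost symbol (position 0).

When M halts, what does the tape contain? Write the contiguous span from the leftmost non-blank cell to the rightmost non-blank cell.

Y_YY_XYY

q0 | [Y]XYXXY__   read Y → write X, move →, go to q2
q2 | X[X]YXXY__   read X → write X, move ←, go to q1
q1 | [X]XYXXY__   read X → write _, move →, go to q0
q0 | _[X]YXXY__   read X → write X, move ←, go to q2
q2 | [_]XYXXY__   read _ → write Y, move →, go to q1
q1 | Y[X]YXXY__   read X → write _, move →, go to q0
q0 | Y_[Y]XXY__   read Y → write X, move →, go to q2
q2 | Y_X[X]XY__   read X → write X, move ←, go to q1
q1 | Y_[X]XXY__   read X → write _, move →, go to q0
q0 | Y__[X]XY__   read X → write X, move ←, go to q2
q2 | Y_[_]XXY__   read _ → write Y, move →, go to q1
q1 | Y_Y[X]XY__   read X → write _, move →, go to q0
q0 | Y_Y_[X]Y__   read X → write X, move ←, go to q2
q2 | Y_Y[_]XY__   read _ → write Y, move →, go to q1
q1 | Y_YY[X]Y__   read X → write _, move →, go to q0
q0 | Y_YY_[Y]__   read Y → write X, move →, go to q2
q2 | Y_YY_X[_]_   read _ → write Y, move →, go to q1
q1 | Y_YY_XY[_]   read _ → write Y, move ←, go to q2
q2 | Y_YY_X[Y]Y
The non-blank tape span at halt is Y_YY_XYY.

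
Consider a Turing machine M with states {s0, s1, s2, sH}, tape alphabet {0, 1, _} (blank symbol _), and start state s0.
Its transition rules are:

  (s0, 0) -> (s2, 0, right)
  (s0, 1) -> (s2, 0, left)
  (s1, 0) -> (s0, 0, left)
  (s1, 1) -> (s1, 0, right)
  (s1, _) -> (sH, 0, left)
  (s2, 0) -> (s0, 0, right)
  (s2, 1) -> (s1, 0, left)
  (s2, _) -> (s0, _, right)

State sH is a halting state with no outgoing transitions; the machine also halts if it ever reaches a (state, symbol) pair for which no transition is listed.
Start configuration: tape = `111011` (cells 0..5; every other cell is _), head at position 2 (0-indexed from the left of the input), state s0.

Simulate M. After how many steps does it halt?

state=s0 head=2 tape=11[1]011__   (s0,1)→(s2,0,left)
state=s2 head=1 tape=1[1]0011__   (s2,1)→(s1,0,left)
state=s1 head=0 tape=[1]00011__   (s1,1)→(s1,0,right)
state=s1 head=1 tape=0[0]0011__   (s1,0)→(s0,0,left)
state=s0 head=0 tape=[0]00011__   (s0,0)→(s2,0,right)
state=s2 head=1 tape=0[0]0011__   (s2,0)→(s0,0,right)
state=s0 head=2 tape=00[0]011__   (s0,0)→(s2,0,right)
state=s2 head=3 tape=000[0]11__   (s2,0)→(s0,0,right)
state=s0 head=4 tape=0000[1]1__   (s0,1)→(s2,0,left)
state=s2 head=3 tape=000[0]01__   (s2,0)→(s0,0,right)
state=s0 head=4 tape=0000[0]1__   (s0,0)→(s2,0,right)
state=s2 head=5 tape=00000[1]__   (s2,1)→(s1,0,left)
state=s1 head=4 tape=0000[0]0__   (s1,0)→(s0,0,left)
state=s0 head=3 tape=000[0]00__   (s0,0)→(s2,0,right)
state=s2 head=4 tape=0000[0]0__   (s2,0)→(s0,0,right)
state=s0 head=5 tape=00000[0]__   (s0,0)→(s2,0,right)
state=s2 head=6 tape=000000[_]_   (s2,_)→(s0,_,right)
state=s0 head=7 tape=000000_[_]
M halts after 17 transitions.

17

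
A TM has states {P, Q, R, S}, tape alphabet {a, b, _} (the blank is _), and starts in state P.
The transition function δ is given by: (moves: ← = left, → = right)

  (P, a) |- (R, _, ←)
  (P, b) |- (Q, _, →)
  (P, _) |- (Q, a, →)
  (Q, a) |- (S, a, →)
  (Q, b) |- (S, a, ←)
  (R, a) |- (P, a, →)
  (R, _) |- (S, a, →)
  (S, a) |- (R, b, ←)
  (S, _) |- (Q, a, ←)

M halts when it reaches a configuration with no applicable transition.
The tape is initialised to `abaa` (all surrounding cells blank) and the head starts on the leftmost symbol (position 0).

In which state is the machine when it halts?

P | _[a]baa__   read a → write _, move ←, go to R
R | [_]_baa__   read _ → write a, move →, go to S
S | a[_]baa__   read _ → write a, move ←, go to Q
Q | [a]abaa__   read a → write a, move →, go to S
S | a[a]baa__   read a → write b, move ←, go to R
R | [a]bbaa__   read a → write a, move →, go to P
P | a[b]baa__   read b → write _, move →, go to Q
Q | a_[b]aa__   read b → write a, move ←, go to S
S | a[_]aaa__   read _ → write a, move ←, go to Q
Q | [a]aaaa__   read a → write a, move →, go to S
S | a[a]aaa__   read a → write b, move ←, go to R
R | [a]baaa__   read a → write a, move →, go to P
P | a[b]aaa__   read b → write _, move →, go to Q
Q | a_[a]aa__   read a → write a, move →, go to S
S | a_a[a]a__   read a → write b, move ←, go to R
R | a_[a]ba__   read a → write a, move →, go to P
P | a_a[b]a__   read b → write _, move →, go to Q
Q | a_a_[a]__   read a → write a, move →, go to S
S | a_a_a[_]_   read _ → write a, move ←, go to Q
Q | a_a_[a]a_   read a → write a, move →, go to S
S | a_a_a[a]_   read a → write b, move ←, go to R
R | a_a_[a]b_   read a → write a, move →, go to P
P | a_a_a[b]_   read b → write _, move →, go to Q
Q | a_a_a_[_]
No transition is defined for (Q, _); M halts in state Q.

Q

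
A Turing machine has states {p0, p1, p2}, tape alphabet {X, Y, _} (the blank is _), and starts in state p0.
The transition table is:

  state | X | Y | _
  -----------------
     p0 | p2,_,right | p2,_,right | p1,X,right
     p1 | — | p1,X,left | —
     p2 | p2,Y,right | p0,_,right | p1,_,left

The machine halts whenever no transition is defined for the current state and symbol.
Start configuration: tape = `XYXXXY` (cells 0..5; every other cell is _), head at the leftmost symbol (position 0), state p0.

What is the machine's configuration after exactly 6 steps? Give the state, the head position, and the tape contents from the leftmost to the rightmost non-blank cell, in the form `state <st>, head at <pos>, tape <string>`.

p0 | [X]YXXXY_   read X → write _, move right, go to p2
p2 | _[Y]XXXY_   read Y → write _, move right, go to p0
p0 | __[X]XXY_   read X → write _, move right, go to p2
p2 | ___[X]XY_   read X → write Y, move right, go to p2
p2 | ___Y[X]Y_   read X → write Y, move right, go to p2
p2 | ___YY[Y]_   read Y → write _, move right, go to p0
p0 | ___YY_[_]
After 6 steps: state p0, head at 6, tape YY.

state p0, head at 6, tape YY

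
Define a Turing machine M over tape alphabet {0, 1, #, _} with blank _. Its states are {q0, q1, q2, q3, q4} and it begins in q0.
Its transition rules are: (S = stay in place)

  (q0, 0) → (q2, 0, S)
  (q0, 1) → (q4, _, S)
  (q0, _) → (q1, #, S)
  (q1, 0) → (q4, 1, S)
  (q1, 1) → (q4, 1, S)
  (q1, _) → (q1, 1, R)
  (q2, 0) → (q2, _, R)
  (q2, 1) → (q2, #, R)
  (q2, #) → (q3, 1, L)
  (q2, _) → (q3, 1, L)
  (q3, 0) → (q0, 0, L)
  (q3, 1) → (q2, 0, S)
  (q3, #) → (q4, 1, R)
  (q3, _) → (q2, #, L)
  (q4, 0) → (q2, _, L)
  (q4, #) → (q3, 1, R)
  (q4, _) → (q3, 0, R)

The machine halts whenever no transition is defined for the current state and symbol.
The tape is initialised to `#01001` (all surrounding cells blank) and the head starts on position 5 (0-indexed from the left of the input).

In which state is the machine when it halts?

q0 | #0100[1]_   read 1 → write _, move S, go to q4
q4 | #0100[_]_   read _ → write 0, move R, go to q3
q3 | #01000[_]   read _ → write #, move L, go to q2
q2 | #0100[0]#   read 0 → write _, move R, go to q2
q2 | #0100_[#]   read # → write 1, move L, go to q3
q3 | #0100[_]1   read _ → write #, move L, go to q2
q2 | #010[0]#1   read 0 → write _, move R, go to q2
q2 | #010_[#]1   read # → write 1, move L, go to q3
q3 | #010[_]11   read _ → write #, move L, go to q2
q2 | #01[0]#11   read 0 → write _, move R, go to q2
q2 | #01_[#]11   read # → write 1, move L, go to q3
q3 | #01[_]111   read _ → write #, move L, go to q2
q2 | #0[1]#111   read 1 → write #, move R, go to q2
q2 | #0#[#]111   read # → write 1, move L, go to q3
q3 | #0[#]1111   read # → write 1, move R, go to q4
q4 | #01[1]111
No transition is defined for (q4, 1); M halts in state q4.

q4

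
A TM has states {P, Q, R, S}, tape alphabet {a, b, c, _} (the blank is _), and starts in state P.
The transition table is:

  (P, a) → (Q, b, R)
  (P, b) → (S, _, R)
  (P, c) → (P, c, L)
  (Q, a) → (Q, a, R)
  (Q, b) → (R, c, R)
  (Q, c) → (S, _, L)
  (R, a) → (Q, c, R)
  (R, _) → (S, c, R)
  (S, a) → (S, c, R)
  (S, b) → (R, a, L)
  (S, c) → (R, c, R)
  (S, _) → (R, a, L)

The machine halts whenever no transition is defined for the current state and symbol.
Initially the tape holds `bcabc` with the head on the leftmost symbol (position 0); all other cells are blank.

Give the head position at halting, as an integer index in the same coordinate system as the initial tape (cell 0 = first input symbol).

P | [b]cabc   read b → write _, move R, go to S
S | _[c]abc   read c → write c, move R, go to R
R | _c[a]bc   read a → write c, move R, go to Q
Q | _cc[b]c   read b → write c, move R, go to R
R | _ccc[c]
At halt the head is at cell 4.

4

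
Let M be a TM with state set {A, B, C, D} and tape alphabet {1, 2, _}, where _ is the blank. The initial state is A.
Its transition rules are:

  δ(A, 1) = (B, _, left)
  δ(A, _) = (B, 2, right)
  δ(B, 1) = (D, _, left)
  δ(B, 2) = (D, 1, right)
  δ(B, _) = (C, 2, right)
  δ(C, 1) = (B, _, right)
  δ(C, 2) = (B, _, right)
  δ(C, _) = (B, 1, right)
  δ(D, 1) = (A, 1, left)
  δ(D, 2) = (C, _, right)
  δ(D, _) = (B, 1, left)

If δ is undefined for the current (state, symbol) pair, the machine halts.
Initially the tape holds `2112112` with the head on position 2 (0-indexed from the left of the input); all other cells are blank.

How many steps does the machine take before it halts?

A | _21[1]2112   read 1 → write _, move left, go to B
B | _2[1]_2112   read 1 → write _, move left, go to D
D | _[2]__2112   read 2 → write _, move right, go to C
C | __[_]_2112   read _ → write 1, move right, go to B
B | __1[_]2112   read _ → write 2, move right, go to C
C | __12[2]112   read 2 → write _, move right, go to B
B | __12_[1]12   read 1 → write _, move left, go to D
D | __12[_]_12   read _ → write 1, move left, go to B
B | __1[2]1_12   read 2 → write 1, move right, go to D
D | __11[1]_12   read 1 → write 1, move left, go to A
A | __1[1]1_12   read 1 → write _, move left, go to B
B | __[1]_1_12   read 1 → write _, move left, go to D
D | _[_]__1_12   read _ → write 1, move left, go to B
B | [_]1__1_12   read _ → write 2, move right, go to C
C | 2[1]__1_12   read 1 → write _, move right, go to B
B | 2_[_]_1_12   read _ → write 2, move right, go to C
C | 2_2[_]1_12   read _ → write 1, move right, go to B
B | 2_21[1]_12   read 1 → write _, move left, go to D
D | 2_2[1]__12   read 1 → write 1, move left, go to A
A | 2_[2]1__12
M halts after 19 transitions.

19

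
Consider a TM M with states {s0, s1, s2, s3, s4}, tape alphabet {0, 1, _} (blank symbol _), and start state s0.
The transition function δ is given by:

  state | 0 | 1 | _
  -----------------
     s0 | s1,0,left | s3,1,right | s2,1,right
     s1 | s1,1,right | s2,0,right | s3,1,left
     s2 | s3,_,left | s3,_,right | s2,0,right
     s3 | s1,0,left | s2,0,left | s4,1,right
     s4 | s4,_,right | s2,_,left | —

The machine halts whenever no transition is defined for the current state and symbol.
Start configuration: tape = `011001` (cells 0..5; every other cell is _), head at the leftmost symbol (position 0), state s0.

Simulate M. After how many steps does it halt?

s0 | ___[0]11001   read 0 → write 0, move left, go to s1
s1 | __[_]011001   read _ → write 1, move left, go to s3
s3 | _[_]1011001   read _ → write 1, move right, go to s4
s4 | _1[1]011001   read 1 → write _, move left, go to s2
s2 | _[1]_011001   read 1 → write _, move right, go to s3
s3 | __[_]011001   read _ → write 1, move right, go to s4
s4 | __1[0]11001   read 0 → write _, move right, go to s4
s4 | __1_[1]1001   read 1 → write _, move left, go to s2
s2 | __1[_]_1001   read _ → write 0, move right, go to s2
s2 | __10[_]1001   read _ → write 0, move right, go to s2
s2 | __100[1]001   read 1 → write _, move right, go to s3
s3 | __100_[0]01   read 0 → write 0, move left, go to s1
s1 | __100[_]001   read _ → write 1, move left, go to s3
s3 | __10[0]1001   read 0 → write 0, move left, go to s1
s1 | __1[0]01001   read 0 → write 1, move right, go to s1
s1 | __11[0]1001   read 0 → write 1, move right, go to s1
s1 | __111[1]001   read 1 → write 0, move right, go to s2
s2 | __1110[0]01   read 0 → write _, move left, go to s3
s3 | __111[0]_01   read 0 → write 0, move left, go to s1
s1 | __11[1]0_01   read 1 → write 0, move right, go to s2
s2 | __110[0]_01   read 0 → write _, move left, go to s3
s3 | __11[0]__01   read 0 → write 0, move left, go to s1
s1 | __1[1]0__01   read 1 → write 0, move right, go to s2
s2 | __10[0]__01   read 0 → write _, move left, go to s3
s3 | __1[0]___01   read 0 → write 0, move left, go to s1
s1 | __[1]0___01   read 1 → write 0, move right, go to s2
s2 | __0[0]___01   read 0 → write _, move left, go to s3
s3 | __[0]____01   read 0 → write 0, move left, go to s1
s1 | _[_]0____01   read _ → write 1, move left, go to s3
s3 | [_]10____01   read _ → write 1, move right, go to s4
s4 | 1[1]0____01   read 1 → write _, move left, go to s2
s2 | [1]_0____01   read 1 → write _, move right, go to s3
s3 | _[_]0____01   read _ → write 1, move right, go to s4
s4 | _1[0]____01   read 0 → write _, move right, go to s4
s4 | _1_[_]___01
M halts after 34 transitions.

34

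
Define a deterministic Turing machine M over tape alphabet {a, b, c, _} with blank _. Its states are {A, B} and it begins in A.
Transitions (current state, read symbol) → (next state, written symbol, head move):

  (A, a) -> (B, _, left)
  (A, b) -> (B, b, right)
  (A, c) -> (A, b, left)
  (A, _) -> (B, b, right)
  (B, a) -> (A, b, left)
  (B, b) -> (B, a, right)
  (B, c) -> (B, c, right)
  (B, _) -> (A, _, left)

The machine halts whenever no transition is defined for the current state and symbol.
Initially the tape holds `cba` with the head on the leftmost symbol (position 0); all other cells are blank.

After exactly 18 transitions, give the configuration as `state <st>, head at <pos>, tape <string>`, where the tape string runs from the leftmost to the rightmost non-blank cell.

state=A head=0 tape=___[c]ba   (A,c)→(A,b,left)
state=A head=-1 tape=__[_]bba   (A,_)→(B,b,right)
state=B head=0 tape=__b[b]ba   (B,b)→(B,a,right)
state=B head=1 tape=__ba[b]a   (B,b)→(B,a,right)
state=B head=2 tape=__baa[a]   (B,a)→(A,b,left)
state=A head=1 tape=__ba[a]b   (A,a)→(B,_,left)
state=B head=0 tape=__b[a]_b   (B,a)→(A,b,left)
state=A head=-1 tape=__[b]b_b   (A,b)→(B,b,right)
state=B head=0 tape=__b[b]_b   (B,b)→(B,a,right)
state=B head=1 tape=__ba[_]b   (B,_)→(A,_,left)
state=A head=0 tape=__b[a]_b   (A,a)→(B,_,left)
state=B head=-1 tape=__[b]__b   (B,b)→(B,a,right)
state=B head=0 tape=__a[_]_b   (B,_)→(A,_,left)
state=A head=-1 tape=__[a]__b   (A,a)→(B,_,left)
state=B head=-2 tape=_[_]___b   (B,_)→(A,_,left)
state=A head=-3 tape=[_]____b   (A,_)→(B,b,right)
state=B head=-2 tape=b[_]___b   (B,_)→(A,_,left)
state=A head=-3 tape=[b]____b   (A,b)→(B,b,right)
state=B head=-2 tape=b[_]___b
After 18 steps: state B, head at -2, tape b____b.

state B, head at -2, tape b____b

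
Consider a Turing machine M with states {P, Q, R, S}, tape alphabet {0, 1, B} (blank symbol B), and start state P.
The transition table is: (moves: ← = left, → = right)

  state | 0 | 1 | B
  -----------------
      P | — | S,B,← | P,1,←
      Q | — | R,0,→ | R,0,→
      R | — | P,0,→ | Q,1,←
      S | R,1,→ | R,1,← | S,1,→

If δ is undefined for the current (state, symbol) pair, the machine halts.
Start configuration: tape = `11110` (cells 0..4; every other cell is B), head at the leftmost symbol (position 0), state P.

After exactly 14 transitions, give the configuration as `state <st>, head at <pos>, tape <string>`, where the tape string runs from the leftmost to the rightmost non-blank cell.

state R, head at 2, tape 100110

P | B[1]1110   read 1 → write B, move ←, go to S
S | [B]B1110   read B → write 1, move →, go to S
S | 1[B]1110   read B → write 1, move →, go to S
S | 11[1]110   read 1 → write 1, move ←, go to R
R | 1[1]1110   read 1 → write 0, move →, go to P
P | 10[1]110   read 1 → write B, move ←, go to S
S | 1[0]B110   read 0 → write 1, move →, go to R
R | 11[B]110   read B → write 1, move ←, go to Q
Q | 1[1]1110   read 1 → write 0, move →, go to R
R | 10[1]110   read 1 → write 0, move →, go to P
P | 100[1]10   read 1 → write B, move ←, go to S
S | 10[0]B10   read 0 → write 1, move →, go to R
R | 101[B]10   read B → write 1, move ←, go to Q
Q | 10[1]110   read 1 → write 0, move →, go to R
R | 100[1]10
After 14 steps: state R, head at 2, tape 100110.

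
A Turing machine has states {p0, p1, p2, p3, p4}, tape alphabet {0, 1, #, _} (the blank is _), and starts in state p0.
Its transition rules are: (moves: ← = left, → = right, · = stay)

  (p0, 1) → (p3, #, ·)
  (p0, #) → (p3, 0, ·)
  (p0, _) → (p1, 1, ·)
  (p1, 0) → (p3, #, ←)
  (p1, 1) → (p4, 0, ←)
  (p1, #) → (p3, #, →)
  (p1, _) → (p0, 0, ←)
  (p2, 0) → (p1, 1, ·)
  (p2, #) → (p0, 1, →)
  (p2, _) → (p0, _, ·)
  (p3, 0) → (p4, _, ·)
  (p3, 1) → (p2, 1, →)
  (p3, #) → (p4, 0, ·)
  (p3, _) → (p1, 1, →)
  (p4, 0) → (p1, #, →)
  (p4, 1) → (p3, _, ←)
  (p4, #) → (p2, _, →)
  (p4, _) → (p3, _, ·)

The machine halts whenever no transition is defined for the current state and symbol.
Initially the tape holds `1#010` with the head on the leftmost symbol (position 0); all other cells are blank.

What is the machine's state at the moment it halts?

p0

p0 | [1]#010   read 1 → write #, move ·, go to p3
p3 | [#]#010   read # → write 0, move ·, go to p4
p4 | [0]#010   read 0 → write #, move →, go to p1
p1 | #[#]010   read # → write #, move →, go to p3
p3 | ##[0]10   read 0 → write _, move ·, go to p4
p4 | ##[_]10   read _ → write _, move ·, go to p3
p3 | ##[_]10   read _ → write 1, move →, go to p1
p1 | ##1[1]0   read 1 → write 0, move ←, go to p4
p4 | ##[1]00   read 1 → write _, move ←, go to p3
p3 | #[#]_00   read # → write 0, move ·, go to p4
p4 | #[0]_00   read 0 → write #, move →, go to p1
p1 | ##[_]00   read _ → write 0, move ←, go to p0
p0 | #[#]000   read # → write 0, move ·, go to p3
p3 | #[0]000   read 0 → write _, move ·, go to p4
p4 | #[_]000   read _ → write _, move ·, go to p3
p3 | #[_]000   read _ → write 1, move →, go to p1
p1 | #1[0]00   read 0 → write #, move ←, go to p3
p3 | #[1]#00   read 1 → write 1, move →, go to p2
p2 | #1[#]00   read # → write 1, move →, go to p0
p0 | #11[0]0
No transition is defined for (p0, 0); M halts in state p0.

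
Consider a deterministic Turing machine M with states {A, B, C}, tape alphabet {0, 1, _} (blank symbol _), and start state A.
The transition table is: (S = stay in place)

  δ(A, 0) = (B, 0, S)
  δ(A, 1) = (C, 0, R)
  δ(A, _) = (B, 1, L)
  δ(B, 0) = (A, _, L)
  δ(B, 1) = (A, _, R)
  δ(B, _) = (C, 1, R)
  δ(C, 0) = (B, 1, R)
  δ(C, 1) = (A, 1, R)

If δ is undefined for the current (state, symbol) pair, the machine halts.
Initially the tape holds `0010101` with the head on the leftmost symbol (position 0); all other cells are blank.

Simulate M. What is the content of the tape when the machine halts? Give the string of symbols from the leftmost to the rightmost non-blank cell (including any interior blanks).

A | __[0]010101   read 0 → write 0, move S, go to B
B | __[0]010101   read 0 → write _, move L, go to A
A | _[_]_010101   read _ → write 1, move L, go to B
B | [_]1_010101   read _ → write 1, move R, go to C
C | 1[1]_010101   read 1 → write 1, move R, go to A
A | 11[_]010101   read _ → write 1, move L, go to B
B | 1[1]1010101   read 1 → write _, move R, go to A
A | 1_[1]010101   read 1 → write 0, move R, go to C
C | 1_0[0]10101   read 0 → write 1, move R, go to B
B | 1_01[1]0101   read 1 → write _, move R, go to A
A | 1_01_[0]101   read 0 → write 0, move S, go to B
B | 1_01_[0]101   read 0 → write _, move L, go to A
A | 1_01[_]_101   read _ → write 1, move L, go to B
B | 1_0[1]1_101   read 1 → write _, move R, go to A
A | 1_0_[1]_101   read 1 → write 0, move R, go to C
C | 1_0_0[_]101
The non-blank tape span at halt is 1_0_0_101.

1_0_0_101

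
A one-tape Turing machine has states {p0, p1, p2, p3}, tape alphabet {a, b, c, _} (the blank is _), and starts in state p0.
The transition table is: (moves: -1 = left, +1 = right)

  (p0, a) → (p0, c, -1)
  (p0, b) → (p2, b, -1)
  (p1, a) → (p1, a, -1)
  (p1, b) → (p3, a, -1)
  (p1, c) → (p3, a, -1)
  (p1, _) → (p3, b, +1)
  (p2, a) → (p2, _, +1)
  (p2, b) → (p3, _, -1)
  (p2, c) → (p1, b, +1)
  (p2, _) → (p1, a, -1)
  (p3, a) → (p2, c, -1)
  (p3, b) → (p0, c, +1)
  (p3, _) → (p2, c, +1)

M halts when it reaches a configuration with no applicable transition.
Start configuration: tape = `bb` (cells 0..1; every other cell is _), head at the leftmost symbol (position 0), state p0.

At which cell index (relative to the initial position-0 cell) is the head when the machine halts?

-1

p0 | ____[b]b   read b → write b, move -1, go to p2
p2 | ___[_]bb   read _ → write a, move -1, go to p1
p1 | __[_]abb   read _ → write b, move +1, go to p3
p3 | __b[a]bb   read a → write c, move -1, go to p2
p2 | __[b]cbb   read b → write _, move -1, go to p3
p3 | _[_]_cbb   read _ → write c, move +1, go to p2
p2 | _c[_]cbb   read _ → write a, move -1, go to p1
p1 | _[c]acbb   read c → write a, move -1, go to p3
p3 | [_]aacbb   read _ → write c, move +1, go to p2
p2 | c[a]acbb   read a → write _, move +1, go to p2
p2 | c_[a]cbb   read a → write _, move +1, go to p2
p2 | c__[c]bb   read c → write b, move +1, go to p1
p1 | c__b[b]b   read b → write a, move -1, go to p3
p3 | c__[b]ab   read b → write c, move +1, go to p0
p0 | c__c[a]b   read a → write c, move -1, go to p0
p0 | c__[c]cb
At halt the head is at cell -1.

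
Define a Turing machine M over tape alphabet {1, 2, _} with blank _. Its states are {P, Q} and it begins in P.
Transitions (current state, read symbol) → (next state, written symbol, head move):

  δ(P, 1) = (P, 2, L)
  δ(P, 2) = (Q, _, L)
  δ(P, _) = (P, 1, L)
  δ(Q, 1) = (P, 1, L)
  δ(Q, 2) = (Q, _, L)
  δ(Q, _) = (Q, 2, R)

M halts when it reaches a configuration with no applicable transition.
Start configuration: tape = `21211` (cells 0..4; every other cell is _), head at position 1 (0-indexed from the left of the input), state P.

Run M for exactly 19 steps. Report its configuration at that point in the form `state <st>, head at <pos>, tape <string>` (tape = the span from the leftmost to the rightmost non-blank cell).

state=P head=1 tape=___2[1]211   (P,1)→(P,2,L)
state=P head=0 tape=___[2]2211   (P,2)→(Q,_,L)
state=Q head=-1 tape=__[_]_2211   (Q,_)→(Q,2,R)
state=Q head=0 tape=__2[_]2211   (Q,_)→(Q,2,R)
state=Q head=1 tape=__22[2]211   (Q,2)→(Q,_,L)
state=Q head=0 tape=__2[2]_211   (Q,2)→(Q,_,L)
state=Q head=-1 tape=__[2]__211   (Q,2)→(Q,_,L)
state=Q head=-2 tape=_[_]___211   (Q,_)→(Q,2,R)
state=Q head=-1 tape=_2[_]__211   (Q,_)→(Q,2,R)
state=Q head=0 tape=_22[_]_211   (Q,_)→(Q,2,R)
state=Q head=1 tape=_222[_]211   (Q,_)→(Q,2,R)
state=Q head=2 tape=_2222[2]11   (Q,2)→(Q,_,L)
state=Q head=1 tape=_222[2]_11   (Q,2)→(Q,_,L)
state=Q head=0 tape=_22[2]__11   (Q,2)→(Q,_,L)
state=Q head=-1 tape=_2[2]___11   (Q,2)→(Q,_,L)
state=Q head=-2 tape=_[2]____11   (Q,2)→(Q,_,L)
state=Q head=-3 tape=[_]_____11   (Q,_)→(Q,2,R)
state=Q head=-2 tape=2[_]____11   (Q,_)→(Q,2,R)
state=Q head=-1 tape=22[_]___11   (Q,_)→(Q,2,R)
state=Q head=0 tape=222[_]__11
After 19 steps: state Q, head at 0, tape 222___11.

state Q, head at 0, tape 222___11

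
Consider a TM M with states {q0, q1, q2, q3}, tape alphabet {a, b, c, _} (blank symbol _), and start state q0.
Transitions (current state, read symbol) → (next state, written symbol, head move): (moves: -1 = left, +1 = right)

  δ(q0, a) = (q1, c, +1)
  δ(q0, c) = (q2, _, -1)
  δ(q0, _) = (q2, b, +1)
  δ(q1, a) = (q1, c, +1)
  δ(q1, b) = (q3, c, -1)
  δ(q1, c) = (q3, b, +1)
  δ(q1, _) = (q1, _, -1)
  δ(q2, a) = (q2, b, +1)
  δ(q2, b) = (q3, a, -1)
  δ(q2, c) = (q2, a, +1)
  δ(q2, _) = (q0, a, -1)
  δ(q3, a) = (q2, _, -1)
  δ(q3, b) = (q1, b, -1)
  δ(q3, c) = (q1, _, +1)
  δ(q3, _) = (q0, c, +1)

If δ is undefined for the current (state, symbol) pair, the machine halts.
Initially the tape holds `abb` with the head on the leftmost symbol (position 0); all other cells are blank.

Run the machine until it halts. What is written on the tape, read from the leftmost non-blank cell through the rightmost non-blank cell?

c_bcba

q0 | [a]bb___   read a → write c, move +1, go to q1
q1 | c[b]b___   read b → write c, move -1, go to q3
q3 | [c]cb___   read c → write _, move +1, go to q1
q1 | _[c]b___   read c → write b, move +1, go to q3
q3 | _b[b]___   read b → write b, move -1, go to q1
q1 | _[b]b___   read b → write c, move -1, go to q3
q3 | [_]cb___   read _ → write c, move +1, go to q0
q0 | c[c]b___   read c → write _, move -1, go to q2
q2 | [c]_b___   read c → write a, move +1, go to q2
q2 | a[_]b___   read _ → write a, move -1, go to q0
q0 | [a]ab___   read a → write c, move +1, go to q1
q1 | c[a]b___   read a → write c, move +1, go to q1
q1 | cc[b]___   read b → write c, move -1, go to q3
q3 | c[c]c___   read c → write _, move +1, go to q1
q1 | c_[c]___   read c → write b, move +1, go to q3
q3 | c_b[_]__   read _ → write c, move +1, go to q0
q0 | c_bc[_]_   read _ → write b, move +1, go to q2
q2 | c_bcb[_]   read _ → write a, move -1, go to q0
q0 | c_bc[b]a
The non-blank tape span at halt is c_bcba.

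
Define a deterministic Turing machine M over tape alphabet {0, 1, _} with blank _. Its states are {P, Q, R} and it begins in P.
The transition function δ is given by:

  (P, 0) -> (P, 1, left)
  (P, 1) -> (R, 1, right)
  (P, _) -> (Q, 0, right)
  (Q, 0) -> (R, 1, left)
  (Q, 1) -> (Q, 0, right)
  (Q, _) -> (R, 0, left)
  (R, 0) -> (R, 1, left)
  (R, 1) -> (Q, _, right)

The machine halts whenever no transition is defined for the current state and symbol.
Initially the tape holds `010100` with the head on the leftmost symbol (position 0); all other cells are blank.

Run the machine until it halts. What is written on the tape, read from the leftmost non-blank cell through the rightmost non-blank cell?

state=P head=0 tape=__[0]10100   (P,0)→(P,1,left)
state=P head=-1 tape=_[_]110100   (P,_)→(Q,0,right)
state=Q head=0 tape=_0[1]10100   (Q,1)→(Q,0,right)
state=Q head=1 tape=_00[1]0100   (Q,1)→(Q,0,right)
state=Q head=2 tape=_000[0]100   (Q,0)→(R,1,left)
state=R head=1 tape=_00[0]1100   (R,0)→(R,1,left)
state=R head=0 tape=_0[0]11100   (R,0)→(R,1,left)
state=R head=-1 tape=_[0]111100   (R,0)→(R,1,left)
state=R head=-2 tape=[_]1111100
The non-blank tape span at halt is 1111100.

1111100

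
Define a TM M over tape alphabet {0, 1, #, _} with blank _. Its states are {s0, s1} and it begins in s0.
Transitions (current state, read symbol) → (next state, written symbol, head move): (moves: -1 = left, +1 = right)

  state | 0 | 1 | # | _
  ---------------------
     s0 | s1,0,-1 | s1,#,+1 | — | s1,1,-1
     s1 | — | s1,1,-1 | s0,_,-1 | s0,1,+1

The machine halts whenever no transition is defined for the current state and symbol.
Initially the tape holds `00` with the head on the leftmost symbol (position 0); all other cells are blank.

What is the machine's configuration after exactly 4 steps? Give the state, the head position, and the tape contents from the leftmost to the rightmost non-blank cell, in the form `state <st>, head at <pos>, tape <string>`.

state s1, head at -2, tape 100

s0 | __[0]0   read 0 → write 0, move -1, go to s1
s1 | _[_]00   read _ → write 1, move +1, go to s0
s0 | _1[0]0   read 0 → write 0, move -1, go to s1
s1 | _[1]00   read 1 → write 1, move -1, go to s1
s1 | [_]100
After 4 steps: state s1, head at -2, tape 100.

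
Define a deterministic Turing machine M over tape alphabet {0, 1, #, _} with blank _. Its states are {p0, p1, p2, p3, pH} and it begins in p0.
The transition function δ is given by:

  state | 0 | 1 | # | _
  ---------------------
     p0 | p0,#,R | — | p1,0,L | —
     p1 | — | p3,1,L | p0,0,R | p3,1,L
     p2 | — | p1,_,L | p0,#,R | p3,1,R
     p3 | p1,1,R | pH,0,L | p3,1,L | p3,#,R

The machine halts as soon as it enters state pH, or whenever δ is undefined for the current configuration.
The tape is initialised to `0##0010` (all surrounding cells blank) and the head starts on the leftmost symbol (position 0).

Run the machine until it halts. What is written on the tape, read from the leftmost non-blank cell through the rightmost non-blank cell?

p0 | [0]##0010   read 0 → write #, move R, go to p0
p0 | #[#]#0010   read # → write 0, move L, go to p1
p1 | [#]0#0010   read # → write 0, move R, go to p0
p0 | 0[0]#0010   read 0 → write #, move R, go to p0
p0 | 0#[#]0010   read # → write 0, move L, go to p1
p1 | 0[#]00010   read # → write 0, move R, go to p0
p0 | 00[0]0010   read 0 → write #, move R, go to p0
p0 | 00#[0]010   read 0 → write #, move R, go to p0
p0 | 00##[0]10   read 0 → write #, move R, go to p0
p0 | 00###[1]0
The non-blank tape span at halt is 00###10.

00###10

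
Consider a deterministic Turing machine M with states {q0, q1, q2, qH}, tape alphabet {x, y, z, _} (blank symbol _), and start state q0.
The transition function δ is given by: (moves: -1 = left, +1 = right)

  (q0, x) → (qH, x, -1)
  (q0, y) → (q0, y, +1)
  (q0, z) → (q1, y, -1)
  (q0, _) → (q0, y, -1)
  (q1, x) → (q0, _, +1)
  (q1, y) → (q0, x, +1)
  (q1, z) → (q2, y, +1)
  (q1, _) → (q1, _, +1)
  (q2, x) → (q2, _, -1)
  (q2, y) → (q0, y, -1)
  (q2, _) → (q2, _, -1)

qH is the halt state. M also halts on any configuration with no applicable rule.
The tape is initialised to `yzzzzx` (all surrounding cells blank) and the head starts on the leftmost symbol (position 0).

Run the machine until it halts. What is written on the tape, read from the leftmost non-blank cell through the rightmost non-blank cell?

q0 | [y]zzzzx   read y → write y, move +1, go to q0
q0 | y[z]zzzx   read z → write y, move -1, go to q1
q1 | [y]yzzzx   read y → write x, move +1, go to q0
q0 | x[y]zzzx   read y → write y, move +1, go to q0
q0 | xy[z]zzx   read z → write y, move -1, go to q1
q1 | x[y]yzzx   read y → write x, move +1, go to q0
q0 | xx[y]zzx   read y → write y, move +1, go to q0
q0 | xxy[z]zx   read z → write y, move -1, go to q1
q1 | xx[y]yzx   read y → write x, move +1, go to q0
q0 | xxx[y]zx   read y → write y, move +1, go to q0
q0 | xxxy[z]x   read z → write y, move -1, go to q1
q1 | xxx[y]yx   read y → write x, move +1, go to q0
q0 | xxxx[y]x   read y → write y, move +1, go to q0
q0 | xxxxy[x]   read x → write x, move -1, go to qH
qH | xxxx[y]x
The non-blank tape span at halt is xxxxyx.

xxxxyx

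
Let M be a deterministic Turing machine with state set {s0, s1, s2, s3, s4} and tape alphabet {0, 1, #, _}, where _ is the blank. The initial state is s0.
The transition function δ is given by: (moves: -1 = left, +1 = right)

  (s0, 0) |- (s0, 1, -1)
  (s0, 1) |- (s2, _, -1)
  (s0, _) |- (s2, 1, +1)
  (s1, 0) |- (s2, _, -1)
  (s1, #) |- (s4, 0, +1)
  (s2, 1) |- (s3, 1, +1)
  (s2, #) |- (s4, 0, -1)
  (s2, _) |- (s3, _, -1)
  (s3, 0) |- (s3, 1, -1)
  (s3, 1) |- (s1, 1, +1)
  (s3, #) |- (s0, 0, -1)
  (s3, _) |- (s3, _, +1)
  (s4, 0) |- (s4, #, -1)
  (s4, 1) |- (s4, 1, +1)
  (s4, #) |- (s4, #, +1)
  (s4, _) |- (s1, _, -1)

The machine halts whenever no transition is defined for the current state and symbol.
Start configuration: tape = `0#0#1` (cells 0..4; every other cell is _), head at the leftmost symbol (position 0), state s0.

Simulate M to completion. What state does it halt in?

state=s0 head=0 tape=_[0]#0#1   (s0,0)→(s0,1,-1)
state=s0 head=-1 tape=[_]1#0#1   (s0,_)→(s2,1,+1)
state=s2 head=0 tape=1[1]#0#1   (s2,1)→(s3,1,+1)
state=s3 head=1 tape=11[#]0#1   (s3,#)→(s0,0,-1)
state=s0 head=0 tape=1[1]00#1   (s0,1)→(s2,_,-1)
state=s2 head=-1 tape=[1]_00#1   (s2,1)→(s3,1,+1)
state=s3 head=0 tape=1[_]00#1   (s3,_)→(s3,_,+1)
state=s3 head=1 tape=1_[0]0#1   (s3,0)→(s3,1,-1)
state=s3 head=0 tape=1[_]10#1   (s3,_)→(s3,_,+1)
state=s3 head=1 tape=1_[1]0#1   (s3,1)→(s1,1,+1)
state=s1 head=2 tape=1_1[0]#1   (s1,0)→(s2,_,-1)
state=s2 head=1 tape=1_[1]_#1   (s2,1)→(s3,1,+1)
state=s3 head=2 tape=1_1[_]#1   (s3,_)→(s3,_,+1)
state=s3 head=3 tape=1_1_[#]1   (s3,#)→(s0,0,-1)
state=s0 head=2 tape=1_1[_]01   (s0,_)→(s2,1,+1)
state=s2 head=3 tape=1_11[0]1
No transition is defined for (s2, 0); M halts in state s2.

s2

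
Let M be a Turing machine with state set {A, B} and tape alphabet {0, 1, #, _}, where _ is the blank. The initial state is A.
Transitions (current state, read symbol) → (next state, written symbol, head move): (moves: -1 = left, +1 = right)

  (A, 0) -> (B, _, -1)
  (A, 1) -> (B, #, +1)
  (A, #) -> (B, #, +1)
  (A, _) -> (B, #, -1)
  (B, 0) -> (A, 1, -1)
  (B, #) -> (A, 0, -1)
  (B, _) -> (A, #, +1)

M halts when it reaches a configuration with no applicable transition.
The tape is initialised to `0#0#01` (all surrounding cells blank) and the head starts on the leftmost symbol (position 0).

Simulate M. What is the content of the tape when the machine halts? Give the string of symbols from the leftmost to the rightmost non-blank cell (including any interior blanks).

state=A head=0 tape=___[0]#0#01   (A,0)→(B,_,-1)
state=B head=-1 tape=__[_]_#0#01   (B,_)→(A,#,+1)
state=A head=0 tape=__#[_]#0#01   (A,_)→(B,#,-1)
state=B head=-1 tape=__[#]##0#01   (B,#)→(A,0,-1)
state=A head=-2 tape=_[_]0##0#01   (A,_)→(B,#,-1)
state=B head=-3 tape=[_]#0##0#01   (B,_)→(A,#,+1)
state=A head=-2 tape=#[#]0##0#01   (A,#)→(B,#,+1)
state=B head=-1 tape=##[0]##0#01   (B,0)→(A,1,-1)
state=A head=-2 tape=#[#]1##0#01   (A,#)→(B,#,+1)
state=B head=-1 tape=##[1]##0#01
The non-blank tape span at halt is ##1##0#01.

##1##0#01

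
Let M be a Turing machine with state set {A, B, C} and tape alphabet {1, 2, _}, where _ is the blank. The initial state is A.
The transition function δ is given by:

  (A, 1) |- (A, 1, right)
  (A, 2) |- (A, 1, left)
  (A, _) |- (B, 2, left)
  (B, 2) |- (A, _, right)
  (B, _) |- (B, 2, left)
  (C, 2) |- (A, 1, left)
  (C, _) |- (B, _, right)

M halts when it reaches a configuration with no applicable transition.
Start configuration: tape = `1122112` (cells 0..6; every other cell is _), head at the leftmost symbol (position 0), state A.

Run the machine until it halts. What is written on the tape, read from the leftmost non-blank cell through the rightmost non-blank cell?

11111112

state=A head=0 tape=[1]122112_   (A,1)→(A,1,right)
state=A head=1 tape=1[1]22112_   (A,1)→(A,1,right)
state=A head=2 tape=11[2]2112_   (A,2)→(A,1,left)
state=A head=1 tape=1[1]12112_   (A,1)→(A,1,right)
state=A head=2 tape=11[1]2112_   (A,1)→(A,1,right)
state=A head=3 tape=111[2]112_   (A,2)→(A,1,left)
state=A head=2 tape=11[1]1112_   (A,1)→(A,1,right)
state=A head=3 tape=111[1]112_   (A,1)→(A,1,right)
state=A head=4 tape=1111[1]12_   (A,1)→(A,1,right)
state=A head=5 tape=11111[1]2_   (A,1)→(A,1,right)
state=A head=6 tape=111111[2]_   (A,2)→(A,1,left)
state=A head=5 tape=11111[1]1_   (A,1)→(A,1,right)
state=A head=6 tape=111111[1]_   (A,1)→(A,1,right)
state=A head=7 tape=1111111[_]   (A,_)→(B,2,left)
state=B head=6 tape=111111[1]2
The non-blank tape span at halt is 11111112.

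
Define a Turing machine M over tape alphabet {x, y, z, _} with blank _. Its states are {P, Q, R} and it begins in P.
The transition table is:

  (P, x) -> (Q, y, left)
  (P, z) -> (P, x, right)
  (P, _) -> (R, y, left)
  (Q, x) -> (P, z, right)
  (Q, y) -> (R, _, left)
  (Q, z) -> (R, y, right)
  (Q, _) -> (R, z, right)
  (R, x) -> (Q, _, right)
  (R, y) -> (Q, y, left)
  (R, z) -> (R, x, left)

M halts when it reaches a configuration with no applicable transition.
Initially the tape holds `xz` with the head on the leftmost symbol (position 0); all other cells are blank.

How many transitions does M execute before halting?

6

state=P head=0 tape=__[x]z   (P,x)→(Q,y,left)
state=Q head=-1 tape=_[_]yz   (Q,_)→(R,z,right)
state=R head=0 tape=_z[y]z   (R,y)→(Q,y,left)
state=Q head=-1 tape=_[z]yz   (Q,z)→(R,y,right)
state=R head=0 tape=_y[y]z   (R,y)→(Q,y,left)
state=Q head=-1 tape=_[y]yz   (Q,y)→(R,_,left)
state=R head=-2 tape=[_]_yz
M halts after 6 transitions.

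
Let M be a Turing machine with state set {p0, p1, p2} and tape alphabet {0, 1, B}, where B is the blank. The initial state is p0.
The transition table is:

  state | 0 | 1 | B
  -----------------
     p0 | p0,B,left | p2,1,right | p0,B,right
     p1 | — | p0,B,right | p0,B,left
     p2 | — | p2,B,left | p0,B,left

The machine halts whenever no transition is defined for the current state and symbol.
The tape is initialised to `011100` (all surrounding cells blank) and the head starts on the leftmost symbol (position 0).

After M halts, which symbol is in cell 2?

p0 | B[0]11100   read 0 → write B, move left, go to p0
p0 | [B]B11100   read B → write B, move right, go to p0
p0 | B[B]11100   read B → write B, move right, go to p0
p0 | BB[1]1100   read 1 → write 1, move right, go to p2
p2 | BB1[1]100   read 1 → write B, move left, go to p2
p2 | BB[1]B100   read 1 → write B, move left, go to p2
p2 | B[B]BB100   read B → write B, move left, go to p0
p0 | [B]BBB100   read B → write B, move right, go to p0
p0 | B[B]BB100   read B → write B, move right, go to p0
p0 | BB[B]B100   read B → write B, move right, go to p0
p0 | BBB[B]100   read B → write B, move right, go to p0
p0 | BBBB[1]00   read 1 → write 1, move right, go to p2
p2 | BBBB1[0]0
Cell 2 holds B when M halts.

B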